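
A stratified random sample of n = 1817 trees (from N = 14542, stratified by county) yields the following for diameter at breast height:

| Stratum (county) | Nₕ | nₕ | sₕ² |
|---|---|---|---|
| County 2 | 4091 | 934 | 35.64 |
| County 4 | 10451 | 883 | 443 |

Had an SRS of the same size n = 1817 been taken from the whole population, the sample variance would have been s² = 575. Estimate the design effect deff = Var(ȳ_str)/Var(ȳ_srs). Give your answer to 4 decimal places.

0.8651

Var(ȳ_str) = Σ Wₕ²(1−fₕ)sₕ²/nₕ with Wₕ = Nₕ/14542:
  County 2: (4091/14542)²·(1−934/4091)·35.64/934 = 0.0023304865
  County 4: (10451/14542)²·(1−883/10451)·443/883 = 0.23723227
  → Var(ȳ_str) = 0.23956276.
Var(ȳ_srs) = (1 − 1817/14542)·575/1817 = 0.27691506.
deff = 0.23956276 / 0.27691506 = 0.8651.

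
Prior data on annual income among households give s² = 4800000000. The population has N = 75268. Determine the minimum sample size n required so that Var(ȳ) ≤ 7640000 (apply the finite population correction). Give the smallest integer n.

Without fpc, n₀ = s²/D = 4800000000/7640000 = 628.2723.
With fpc, (1 − n/N)·s²/n ≤ D requires n ≥ n₀/(1 + n₀/N) = 628.2723/(1 + 628.2723/75268) = 623.0714.
Rounding up, n = 624.

624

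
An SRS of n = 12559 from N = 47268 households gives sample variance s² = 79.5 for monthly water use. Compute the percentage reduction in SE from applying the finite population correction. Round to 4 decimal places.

14.3086

f = n/N = 12559/47268 = 0.26569772.
SE_no-fpc = √(s²/n) = 0.079562063; SE_fpc = √((1−f)s²/n) = 0.068177877.
Ratio = √(1−f) = 0.85691439. Reduction = 100·(1 − 0.85691439) = 14.3086%.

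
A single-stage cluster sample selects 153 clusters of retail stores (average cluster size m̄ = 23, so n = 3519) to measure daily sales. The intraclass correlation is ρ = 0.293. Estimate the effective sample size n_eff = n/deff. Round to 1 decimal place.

deff = 1 + (23 − 1)·0.293 = 1 + 6.446 = 7.446.
n_eff = 3519 / 7.446 = 472.6.

472.6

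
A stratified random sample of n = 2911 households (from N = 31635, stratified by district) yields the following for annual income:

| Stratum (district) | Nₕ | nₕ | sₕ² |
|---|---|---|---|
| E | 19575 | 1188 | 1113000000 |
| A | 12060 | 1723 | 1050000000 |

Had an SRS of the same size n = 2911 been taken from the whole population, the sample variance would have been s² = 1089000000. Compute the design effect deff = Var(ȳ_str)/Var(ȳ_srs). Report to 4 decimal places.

1.2154

Var(ȳ_str) = Σ Wₕ²(1−fₕ)sₕ²/nₕ with Wₕ = Nₕ/31635:
  E: (19575/31635)²·(1−1188/19575)·1113000000/1188 = 336942.42
  A: (12060/31635)²·(1−1723/12060)·1050000000/1723 = 75911.954
  → Var(ȳ_str) = 412854.37.
Var(ȳ_srs) = (1 − 2911/31635)·1089000000/2911 = 339674.35.
deff = 412854.37 / 339674.35 = 1.2154.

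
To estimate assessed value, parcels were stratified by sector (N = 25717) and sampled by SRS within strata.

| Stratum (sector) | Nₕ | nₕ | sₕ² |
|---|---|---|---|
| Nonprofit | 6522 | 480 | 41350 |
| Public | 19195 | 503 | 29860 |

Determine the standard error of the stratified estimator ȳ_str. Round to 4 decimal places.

6.1105

Var(ȳ_str) = Σₕ Wₕ²(1 − fₕ)sₕ²/nₕ with Wₕ = Nₕ/N, N = 25717.
Nonprofit: Wₕ = 0.25360656; term = 0.25360656²·(1 − 0.07359706)·41350/480 = 5.1328099.
Public: Wₕ = 0.74639344; term = 0.74639344²·(1 − 0.02620474)·29860/503 = 32.205133.
Sum = 37.337943.
SE = √(37.337943) = 6.1105.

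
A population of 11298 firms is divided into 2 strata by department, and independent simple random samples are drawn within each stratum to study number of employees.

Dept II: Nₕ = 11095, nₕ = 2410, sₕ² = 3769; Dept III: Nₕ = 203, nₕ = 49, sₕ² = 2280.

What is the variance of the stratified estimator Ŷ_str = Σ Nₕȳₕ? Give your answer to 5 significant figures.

1.5215 × 10^8

Var(Ŷ_str) = Σₕ Nₕ²(1 − fₕ)sₕ²/nₕ.
Dept II: 11095²·(1 − 2410/11095)·3769/2410 = 1.5069756 × 10^8.
Dept III: 203²·(1 − 49/203)·2280/49 = 1.45464 × 10^6.
Sum = 1.521522 × 10^8.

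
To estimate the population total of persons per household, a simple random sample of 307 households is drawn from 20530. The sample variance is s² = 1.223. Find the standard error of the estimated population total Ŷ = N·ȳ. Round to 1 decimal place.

1286.1

Var(Ŷ) = N²·Var(ȳ) = N²·(1 − n/N)·s²/n.
f = 307/20530 = 0.01495373; Var(ȳ) = 0.98504627·1.223/307 = 0.003924142.
Var(Ŷ) = 20530² · 0.003924142 = 1.6539509 × 10^6.
SE(Ŷ) = √(1.6539509 × 10^6) = 1286.1.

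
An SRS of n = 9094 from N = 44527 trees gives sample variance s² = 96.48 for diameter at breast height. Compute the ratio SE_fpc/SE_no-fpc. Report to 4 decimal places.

f = n/N = 9094/44527 = 0.20423563.
SE_no-fpc = √(s²/n) = 0.10300094; SE_fpc = √((1−f)s²/n) = 0.09188263.
Ratio = √(1−f) = 0.89205626.

0.8921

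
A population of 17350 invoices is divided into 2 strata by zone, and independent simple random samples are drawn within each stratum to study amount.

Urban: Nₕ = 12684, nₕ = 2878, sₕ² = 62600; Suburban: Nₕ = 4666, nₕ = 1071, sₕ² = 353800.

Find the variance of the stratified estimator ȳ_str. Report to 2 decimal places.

Var(ȳ_str) = Σₕ Wₕ²(1 − fₕ)sₕ²/nₕ with Wₕ = Nₕ/N, N = 17350.
Urban: Wₕ = 0.73106628; term = 0.73106628²·(1 − 0.22690003)·62600/2878 = 8.9873718.
Suburban: Wₕ = 0.26893372; term = 0.26893372²·(1 − 0.22953279)·353800/1071 = 18.408272.
Sum = 27.395644.

27.40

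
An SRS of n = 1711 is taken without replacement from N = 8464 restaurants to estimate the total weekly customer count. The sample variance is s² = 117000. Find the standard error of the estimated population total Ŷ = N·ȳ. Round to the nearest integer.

Var(Ŷ) = N²·Var(ȳ) = N²·(1 − n/N)·s²/n.
f = 1711/8464 = 0.20215028; Var(ȳ) = 0.79784972·117000/1711 = 54.557812.
Var(Ŷ) = 8464² · 54.557812 = 3.9084832 × 10^9.
SE(Ŷ) = √(3.9084832 × 10^9) = 62518.

62518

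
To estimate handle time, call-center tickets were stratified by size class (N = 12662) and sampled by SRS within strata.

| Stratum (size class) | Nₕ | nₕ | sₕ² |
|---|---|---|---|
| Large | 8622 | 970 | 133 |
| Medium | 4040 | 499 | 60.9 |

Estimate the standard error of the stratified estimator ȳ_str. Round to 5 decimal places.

Var(ȳ_str) = Σₕ Wₕ²(1 − fₕ)sₕ²/nₕ with Wₕ = Nₕ/N, N = 12662.
Large: Wₕ = 0.68093508; term = 0.68093508²·(1 − 0.11250290)·133/970 = 0.056423272.
Medium: Wₕ = 0.31906492; term = 0.31906492²·(1 − 0.12351485)·60.9/499 = 0.010889788.
Sum = 0.06731306.
SE = √(0.06731306) = 0.25945.

0.25945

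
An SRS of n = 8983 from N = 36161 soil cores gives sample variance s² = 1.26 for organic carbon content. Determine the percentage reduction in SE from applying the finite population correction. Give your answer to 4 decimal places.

f = n/N = 8983/36161 = 0.24841680.
SE_no-fpc = √(s²/n) = 0.01184335; SE_fpc = √((1−f)s²/n) = 0.010267462.
Ratio = √(1−f) = 0.86693898. Reduction = 100·(1 − 0.86693898) = 13.3061%.

13.3061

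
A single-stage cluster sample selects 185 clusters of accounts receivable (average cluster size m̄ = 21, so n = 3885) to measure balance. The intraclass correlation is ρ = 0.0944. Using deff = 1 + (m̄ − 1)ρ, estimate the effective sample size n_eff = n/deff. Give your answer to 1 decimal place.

1345.2

deff = 1 + (21 − 1)·0.0944 = 1 + 1.888 = 2.888.
n_eff = 3885 / 2.888 = 1345.2.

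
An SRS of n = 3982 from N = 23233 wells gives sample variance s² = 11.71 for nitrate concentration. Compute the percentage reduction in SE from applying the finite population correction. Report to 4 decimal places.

8.9722

f = n/N = 3982/23233 = 0.17139414.
SE_no-fpc = √(s²/n) = 0.054228528; SE_fpc = √((1−f)s²/n) = 0.049363031.
Ratio = √(1−f) = 0.91027790. Reduction = 100·(1 − 0.91027790) = 8.9722%.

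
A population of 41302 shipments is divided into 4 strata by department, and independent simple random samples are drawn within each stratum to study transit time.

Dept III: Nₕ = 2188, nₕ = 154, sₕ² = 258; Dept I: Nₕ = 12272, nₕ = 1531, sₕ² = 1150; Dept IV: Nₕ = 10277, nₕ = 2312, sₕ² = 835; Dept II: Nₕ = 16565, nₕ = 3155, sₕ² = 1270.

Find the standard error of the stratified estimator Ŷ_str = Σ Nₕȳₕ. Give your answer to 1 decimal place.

Var(Ŷ_str) = Σₕ Nₕ²(1 − fₕ)sₕ²/nₕ.
Dept III: 2188²·(1 − 154/2188)·258/154 = 7.4558515 × 10^6.
Dept I: 12272²·(1 − 1531/12272)·1150/1531 = 9.9010833 × 10^7.
Dept IV: 10277²·(1 − 2312/10277)·835/2312 = 2.9563155 × 10^7.
Dept II: 16565²·(1 − 3155/16565)·1270/3155 = 8.9417923 × 10^7.
Sum = 2.2544776 × 10^8.
SE = √(2.2544776 × 10^8) = 15014.9.

15014.9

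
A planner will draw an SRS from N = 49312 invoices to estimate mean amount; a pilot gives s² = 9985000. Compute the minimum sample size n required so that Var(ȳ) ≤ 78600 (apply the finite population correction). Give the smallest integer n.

127

Without fpc, n₀ = s²/D = 9985000/78600 = 127.0356.
With fpc, (1 − n/N)·s²/n ≤ D requires n ≥ n₀/(1 + n₀/N) = 127.0356/(1 + 127.0356/49312) = 126.7092.
Rounding up, n = 127.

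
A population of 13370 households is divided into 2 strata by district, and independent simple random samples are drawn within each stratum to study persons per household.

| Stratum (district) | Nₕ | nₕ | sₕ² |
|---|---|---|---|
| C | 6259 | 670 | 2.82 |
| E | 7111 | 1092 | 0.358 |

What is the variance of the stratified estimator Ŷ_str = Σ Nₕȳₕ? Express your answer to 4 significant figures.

161300

Var(Ŷ_str) = Σₕ Nₕ²(1 − fₕ)sₕ²/nₕ.
C: 6259²·(1 − 670/6259)·2.82/670 = 147235.78.
E: 7111²·(1 − 1092/7111)·0.358/1092 = 14031.865.
Sum = 161267.65.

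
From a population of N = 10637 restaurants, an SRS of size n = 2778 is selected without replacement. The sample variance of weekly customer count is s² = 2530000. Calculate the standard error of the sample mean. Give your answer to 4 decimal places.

Under SRS without replacement, Var(ȳ) = (1 − f)·s²/n with f = n/N = 2778/10637 = 0.26116386.
Var(ȳ) = (1 − 0.26116386)·2530000/2778 = 0.73883614·910.72714 = 672.87812.
SE(ȳ) = √(672.87812) = 25.9399.

25.9399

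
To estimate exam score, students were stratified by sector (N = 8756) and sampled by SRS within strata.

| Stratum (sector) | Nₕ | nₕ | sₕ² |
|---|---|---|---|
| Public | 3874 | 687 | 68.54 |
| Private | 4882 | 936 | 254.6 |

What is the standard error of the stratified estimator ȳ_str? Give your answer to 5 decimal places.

0.29054

Var(ȳ_str) = Σₕ Wₕ²(1 − fₕ)sₕ²/nₕ with Wₕ = Nₕ/N, N = 8756.
Public: Wₕ = 0.44243947; term = 0.44243947²·(1 − 0.17733609)·68.54/687 = 0.016066362.
Private: Wₕ = 0.55756053; term = 0.55756053²·(1 − 0.19172470)·254.6/936 = 0.068348014.
Sum = 0.084414376.
SE = √(0.084414376) = 0.29054.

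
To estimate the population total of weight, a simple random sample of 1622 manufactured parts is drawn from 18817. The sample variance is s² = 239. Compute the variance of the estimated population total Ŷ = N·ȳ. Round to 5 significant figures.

Var(Ŷ) = N²·Var(ȳ) = N²·(1 − n/N)·s²/n.
f = 1622/18817 = 0.08619865; Var(ȳ) = 0.91380135·239/1622 = 0.13464767.
Var(Ŷ) = 18817² · 0.13464767 = 4.7675978 × 10^7.

4.7676 × 10^7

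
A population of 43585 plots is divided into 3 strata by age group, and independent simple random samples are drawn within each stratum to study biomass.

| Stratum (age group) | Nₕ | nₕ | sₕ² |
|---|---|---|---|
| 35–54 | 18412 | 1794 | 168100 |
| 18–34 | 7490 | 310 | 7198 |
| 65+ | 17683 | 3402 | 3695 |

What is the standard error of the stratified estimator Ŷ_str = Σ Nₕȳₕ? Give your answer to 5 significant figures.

Var(Ŷ_str) = Σₕ Nₕ²(1 − fₕ)sₕ²/nₕ.
35–54: 18412²·(1 − 1794/18412)·168100/1794 = 2.8669822 × 10^10.
18–34: 7490²·(1 − 310/7490)·7198/310 = 1.2486951 × 10^9.
65+: 17683²·(1 − 3402/17683)·3695/3402 = 2.7428035 × 10^8.
Sum = 3.0192797 × 10^10.
SE = √(3.0192797 × 10^10) = 173760.

173760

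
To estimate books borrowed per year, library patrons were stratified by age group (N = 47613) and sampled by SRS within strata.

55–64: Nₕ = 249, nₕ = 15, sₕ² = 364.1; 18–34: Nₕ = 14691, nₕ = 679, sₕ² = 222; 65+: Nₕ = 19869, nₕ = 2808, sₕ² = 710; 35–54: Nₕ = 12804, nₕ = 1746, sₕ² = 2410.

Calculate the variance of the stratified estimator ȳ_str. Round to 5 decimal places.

Var(ȳ_str) = Σₕ Wₕ²(1 − fₕ)sₕ²/nₕ with Wₕ = Nₕ/N, N = 47613.
55–64: Wₕ = 0.00522966; term = 0.00522966²·(1 − 0.06024096)·364.1/15 = 6.2386918 × 10^-4.
18–34: Wₕ = 0.30855019; term = 0.30855019²·(1 − 0.04621877)·222/679 = 0.029688181.
65+: Wₕ = 0.41730200; term = 0.41730200²·(1 − 0.14132568)·710/2808 = 0.037808604.
35–54: Wₕ = 0.26891815; term = 0.26891815²·(1 − 0.13636364)·2410/1746 = 0.086207284.
Sum = 0.15432794.

0.15433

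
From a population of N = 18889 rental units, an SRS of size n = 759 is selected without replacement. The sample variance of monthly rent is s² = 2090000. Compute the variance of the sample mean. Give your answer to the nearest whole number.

Under SRS without replacement, Var(ȳ) = (1 − f)·s²/n with f = n/N = 759/18889 = 0.04018212.
Var(ȳ) = (1 − 0.04018212)·2090000/759 = 0.95981788·2753.6232 = 2642.9768.

2643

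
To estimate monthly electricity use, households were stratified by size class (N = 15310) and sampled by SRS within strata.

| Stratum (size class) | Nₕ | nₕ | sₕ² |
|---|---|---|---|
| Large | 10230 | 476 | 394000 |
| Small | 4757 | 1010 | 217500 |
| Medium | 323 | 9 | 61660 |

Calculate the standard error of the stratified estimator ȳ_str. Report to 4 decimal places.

Var(ȳ_str) = Σₕ Wₕ²(1 − fₕ)sₕ²/nₕ with Wₕ = Nₕ/N, N = 15310.
Large: Wₕ = 0.66819073; term = 0.66819073²·(1 − 0.04652981)·394000/476 = 352.36866.
Small: Wₕ = 0.31071195; term = 0.31071195²·(1 − 0.21231869)·217500/1010 = 16.375869.
Medium: Wₕ = 0.02109732; term = 0.02109732²·(1 − 0.02786378)·61660/9 = 2.9644409.
Sum = 371.70897.
SE = √(371.70897) = 19.2798.

19.2798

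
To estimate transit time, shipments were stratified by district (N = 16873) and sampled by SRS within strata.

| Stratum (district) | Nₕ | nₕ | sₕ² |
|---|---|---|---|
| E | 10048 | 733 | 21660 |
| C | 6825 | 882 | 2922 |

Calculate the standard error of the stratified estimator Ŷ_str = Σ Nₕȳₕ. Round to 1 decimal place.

Var(Ŷ_str) = Σₕ Nₕ²(1 − fₕ)sₕ²/nₕ.
E: 10048²·(1 − 733/10048)·21660/733 = 2.7657757 × 10^9.
C: 6825²·(1 − 882/6825)·2922/882 = 1.3437548 × 10^8.
Sum = 2.9001512 × 10^9.
SE = √(2.9001512 × 10^9) = 53853.1.

53853.1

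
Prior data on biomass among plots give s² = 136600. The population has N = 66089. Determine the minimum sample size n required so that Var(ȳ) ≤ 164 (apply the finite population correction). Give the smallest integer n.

823

Without fpc, n₀ = s²/D = 136600/164 = 832.9268.
With fpc, (1 − n/N)·s²/n ≤ D requires n ≥ n₀/(1 + n₀/N) = 832.9268/(1 + 832.9268/66089) = 822.5600.
Rounding up, n = 823.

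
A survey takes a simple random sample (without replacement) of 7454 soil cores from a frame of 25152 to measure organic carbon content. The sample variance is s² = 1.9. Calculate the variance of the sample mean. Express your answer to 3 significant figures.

1.79 × 10^-4

Under SRS without replacement, Var(ȳ) = (1 − f)·s²/n with f = n/N = 7454/25152 = 0.29635814.
Var(ȳ) = (1 − 0.29635814)·1.9/7454 = 0.70364186·2.548967 × 10^-4 = 1.7935599 × 10^-4.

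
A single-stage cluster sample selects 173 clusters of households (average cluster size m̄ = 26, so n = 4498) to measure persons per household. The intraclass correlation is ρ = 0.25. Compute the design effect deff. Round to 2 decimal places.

deff = 1 + (26 − 1)·0.25 = 1 + 6.25 = 7.25.

7.25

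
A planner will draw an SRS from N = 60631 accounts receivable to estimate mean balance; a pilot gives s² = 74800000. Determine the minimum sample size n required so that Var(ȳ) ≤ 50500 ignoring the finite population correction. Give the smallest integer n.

1482

Without fpc, n₀ = s²/D = 74800000/50500 = 1481.1881.
Rounding up, n = 1482.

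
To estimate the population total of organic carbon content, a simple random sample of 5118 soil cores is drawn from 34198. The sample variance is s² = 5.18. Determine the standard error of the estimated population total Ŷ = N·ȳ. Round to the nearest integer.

Var(Ŷ) = N²·Var(ȳ) = N²·(1 − n/N)·s²/n.
f = 5118/34198 = 0.14965787; Var(ȳ) = 0.85034213·5.18/5118 = 8.6064326 × 10^-4.
Var(Ŷ) = 34198² · (8.6064326 × 10^-4) = 1.0065251 × 10^6.
SE(Ŷ) = √(1.0065251 × 10^6) = 1003.

1003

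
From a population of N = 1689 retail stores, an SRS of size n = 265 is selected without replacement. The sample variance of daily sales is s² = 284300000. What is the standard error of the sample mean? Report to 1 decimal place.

Under SRS without replacement, Var(ȳ) = (1 − f)·s²/n with f = n/N = 265/1689 = 0.15689757.
Var(ȳ) = (1 − 0.15689757)·284300000/265 = 0.84310243·1.0728302 × 10^6 = 904505.74.
SE(ȳ) = √(904505.74) = 951.1.

951.1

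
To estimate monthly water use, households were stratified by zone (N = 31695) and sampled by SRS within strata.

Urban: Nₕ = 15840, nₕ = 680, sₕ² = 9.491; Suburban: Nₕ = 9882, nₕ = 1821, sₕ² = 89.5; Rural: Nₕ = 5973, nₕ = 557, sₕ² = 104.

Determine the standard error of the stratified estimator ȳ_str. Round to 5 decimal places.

Var(ȳ_str) = Σₕ Wₕ²(1 − fₕ)sₕ²/nₕ with Wₕ = Nₕ/N, N = 31695.
Urban: Wₕ = 0.49976337; term = 0.49976337²·(1 − 0.04292929)·9.491/680 = 0.0033363832.
Suburban: Wₕ = 0.31178419; term = 0.31178419²·(1 − 0.18427444)·89.5/1821 = 0.0038973136.
Rural: Wₕ = 0.18845244; term = 0.18845244²·(1 − 0.09325297)·104/557 = 0.006012676.
Sum = 0.013246373.
SE = √(0.013246373) = 0.11509.

0.11509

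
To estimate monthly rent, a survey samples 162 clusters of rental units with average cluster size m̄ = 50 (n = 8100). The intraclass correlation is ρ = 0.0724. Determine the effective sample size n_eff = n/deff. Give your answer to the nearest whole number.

deff = 1 + (50 − 1)·0.0724 = 1 + 3.5476 = 4.5476.
n_eff = 8100 / 4.5476 = 1781.

1781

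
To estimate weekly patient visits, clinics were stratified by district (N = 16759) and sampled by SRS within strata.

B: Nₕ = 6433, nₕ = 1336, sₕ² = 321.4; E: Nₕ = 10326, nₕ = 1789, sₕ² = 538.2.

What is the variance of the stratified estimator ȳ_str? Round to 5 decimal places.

0.12251

Var(ȳ_str) = Σₕ Wₕ²(1 − fₕ)sₕ²/nₕ with Wₕ = Nₕ/N, N = 16759.
B: Wₕ = 0.38385345; term = 0.38385345²·(1 − 0.20767915)·321.4/1336 = 0.028084804.
E: Wₕ = 0.61614655; term = 0.61614655²·(1 − 0.17325199)·538.2/1789 = 0.094422295.
Sum = 0.1225071.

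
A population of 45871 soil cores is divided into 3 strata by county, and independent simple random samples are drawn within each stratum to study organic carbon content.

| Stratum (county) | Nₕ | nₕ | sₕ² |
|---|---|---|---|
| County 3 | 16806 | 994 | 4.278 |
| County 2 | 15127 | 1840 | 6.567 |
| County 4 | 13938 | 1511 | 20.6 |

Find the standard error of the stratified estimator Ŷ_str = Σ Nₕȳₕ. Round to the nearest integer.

2055

Var(Ŷ_str) = Σₕ Nₕ²(1 − fₕ)sₕ²/nₕ.
County 3: 16806²·(1 − 994/16806)·4.278/994 = 1.1436827 × 10^6.
County 2: 15127²·(1 − 1840/15127)·6.567/1840 = 717346.42.
County 4: 13938²·(1 − 1511/13938)·20.6/1511 = 2.3613998 × 10^6.
Sum = 4.2224289 × 10^6.
SE = √(4.2224289 × 10^6) = 2055.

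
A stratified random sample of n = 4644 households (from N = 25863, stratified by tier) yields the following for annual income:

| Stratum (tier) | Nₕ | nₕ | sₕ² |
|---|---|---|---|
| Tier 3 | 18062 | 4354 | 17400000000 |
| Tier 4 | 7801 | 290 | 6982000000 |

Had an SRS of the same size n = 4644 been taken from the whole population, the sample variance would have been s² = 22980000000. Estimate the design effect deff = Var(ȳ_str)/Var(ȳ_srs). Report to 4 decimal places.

0.8838

Var(ȳ_str) = Σ Wₕ²(1−fₕ)sₕ²/nₕ with Wₕ = Nₕ/25863:
  Tier 3: (18062/25863)²·(1−4354/18062)·17400000000/4354 = 1.4792547 × 10^6
  Tier 4: (7801/25863)²·(1−290/7801)·6982000000/290 = 2.1089782 × 10^6
  → Var(ȳ_str) = 3.5882329 × 10^6.
Var(ȳ_srs) = (1 − 4644/25863)·22980000000/4644 = 4.0597924 × 10^6.
deff = (3.5882329 × 10^6) / (4.0597924 × 10^6) = 0.8838.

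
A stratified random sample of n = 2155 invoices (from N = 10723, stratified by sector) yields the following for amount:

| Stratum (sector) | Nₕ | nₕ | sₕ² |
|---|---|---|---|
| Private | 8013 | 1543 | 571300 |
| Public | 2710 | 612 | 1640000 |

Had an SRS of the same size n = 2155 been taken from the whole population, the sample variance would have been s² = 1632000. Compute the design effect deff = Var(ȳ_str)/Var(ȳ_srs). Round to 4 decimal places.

Var(ȳ_str) = Σ Wₕ²(1−fₕ)sₕ²/nₕ with Wₕ = Nₕ/10723:
  Private: (8013/10723)²·(1−1543/8013)·571300/1543 = 166.94181
  Public: (2710/10723)²·(1−612/2710)·1640000/612 = 132.50571
  → Var(ȳ_str) = 299.44752.
Var(ȳ_srs) = (1 − 2155/10723)·1632000/2155 = 605.11237.
deff = 299.44752 / 605.11237 = 0.4949.

0.4949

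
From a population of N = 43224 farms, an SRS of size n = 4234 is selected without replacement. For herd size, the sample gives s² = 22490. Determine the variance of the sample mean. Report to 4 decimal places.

Under SRS without replacement, Var(ȳ) = (1 − f)·s²/n with f = n/N = 4234/43224 = 0.09795484.
Var(ȳ) = (1 − 0.09795484)·22490/4234 = 0.90204516·5.3117619 = 4.7914491.

4.7914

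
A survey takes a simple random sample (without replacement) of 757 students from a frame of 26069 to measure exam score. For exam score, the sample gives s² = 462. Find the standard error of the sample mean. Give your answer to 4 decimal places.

0.7698

Under SRS without replacement, Var(ȳ) = (1 − f)·s²/n with f = n/N = 757/26069 = 0.02903832.
Var(ȳ) = (1 − 0.02903832)·462/757 = 0.97096168·0.61030383 = 0.59258163.
SE(ȳ) = √(0.59258163) = 0.7698.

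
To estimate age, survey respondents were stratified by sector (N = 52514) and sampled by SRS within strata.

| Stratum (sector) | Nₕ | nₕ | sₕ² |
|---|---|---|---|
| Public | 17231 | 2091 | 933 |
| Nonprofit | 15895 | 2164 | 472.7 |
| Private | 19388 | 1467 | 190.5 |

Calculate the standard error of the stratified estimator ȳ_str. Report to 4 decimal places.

0.2754

Var(ȳ_str) = Σₕ Wₕ²(1 − fₕ)sₕ²/nₕ with Wₕ = Nₕ/N, N = 52514.
Public: Wₕ = 0.32812202; term = 0.32812202²·(1 − 0.12135105)·933/2091 = 0.042209846.
Nonprofit: Wₕ = 0.30268119; term = 0.30268119²·(1 − 0.13614344)·472.7/2164 = 0.017287844.
Private: Wₕ = 0.36919679; term = 0.36919679²·(1 − 0.07566536)·190.5/1467 = 0.016361003.
Sum = 0.075858693.
SE = √(0.075858693) = 0.2754.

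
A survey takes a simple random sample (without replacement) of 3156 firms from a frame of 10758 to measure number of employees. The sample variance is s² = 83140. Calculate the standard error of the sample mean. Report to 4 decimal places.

Under SRS without replacement, Var(ȳ) = (1 − f)·s²/n with f = n/N = 3156/10758 = 0.29336308.
Var(ȳ) = (1 − 0.29336308)·83140/3156 = 0.70663692·26.343473 = 18.61527.
SE(ȳ) = √(18.61527) = 4.3145.

4.3145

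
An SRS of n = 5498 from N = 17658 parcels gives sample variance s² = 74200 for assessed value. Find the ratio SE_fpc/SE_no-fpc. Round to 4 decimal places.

f = n/N = 5498/17658 = 0.31136029.
SE_no-fpc = √(s²/n) = 3.6736653; SE_fpc = √((1−f)s²/n) = 3.0485661.
Ratio = √(1−f) = 0.82984318.

0.8298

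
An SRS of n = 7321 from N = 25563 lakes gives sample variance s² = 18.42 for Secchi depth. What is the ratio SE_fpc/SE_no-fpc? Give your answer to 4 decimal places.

0.8448

f = n/N = 7321/25563 = 0.28639049.
SE_no-fpc = √(s²/n) = 0.05016024; SE_fpc = √((1−f)s²/n) = 0.042373069.
Ratio = √(1−f) = 0.84475411.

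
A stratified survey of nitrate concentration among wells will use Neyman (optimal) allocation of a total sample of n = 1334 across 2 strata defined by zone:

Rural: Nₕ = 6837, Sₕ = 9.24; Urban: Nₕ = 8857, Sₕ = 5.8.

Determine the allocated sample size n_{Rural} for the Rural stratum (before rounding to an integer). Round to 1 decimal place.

Neyman allocation: nₕ = n·NₕSₕ / Σⱼ NⱼSⱼ.
Σ NⱼSⱼ = 6837·9.24 + 8857·5.8 = 114544.48.
n_{Rural} = 1334·6837·9.24 / 114544.48 = 735.7.

735.7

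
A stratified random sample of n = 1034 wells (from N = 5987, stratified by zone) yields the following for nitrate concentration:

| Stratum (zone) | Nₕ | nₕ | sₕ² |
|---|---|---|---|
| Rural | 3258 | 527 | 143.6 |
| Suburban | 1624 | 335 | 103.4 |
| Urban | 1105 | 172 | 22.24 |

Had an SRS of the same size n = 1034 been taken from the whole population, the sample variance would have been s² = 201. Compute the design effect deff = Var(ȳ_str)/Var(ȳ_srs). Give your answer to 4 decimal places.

0.5558

Var(ȳ_str) = Σ Wₕ²(1−fₕ)sₕ²/nₕ with Wₕ = Nₕ/5987:
  Rural: (3258/5987)²·(1−527/3258)·143.6/527 = 0.067639142
  Suburban: (1624/5987)²·(1−335/1624)·103.4/335 = 0.018025867
  Urban: (1105/5987)²·(1−172/1105)·22.24/172 = 0.0037190476
  → Var(ȳ_str) = 0.089384057.
Var(ȳ_srs) = (1 − 1034/5987)·201/1034 = 0.16081797.
deff = 0.089384057 / 0.16081797 = 0.5558.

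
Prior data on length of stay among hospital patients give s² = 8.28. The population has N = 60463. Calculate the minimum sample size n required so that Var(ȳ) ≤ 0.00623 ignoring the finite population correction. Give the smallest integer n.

Without fpc, n₀ = s²/D = 8.28/0.00623 = 1329.0530.
Rounding up, n = 1330.

1330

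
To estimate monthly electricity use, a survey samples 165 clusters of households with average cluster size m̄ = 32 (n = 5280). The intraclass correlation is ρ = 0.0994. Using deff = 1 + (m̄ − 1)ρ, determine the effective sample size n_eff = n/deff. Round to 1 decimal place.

deff = 1 + (32 − 1)·0.0994 = 1 + 3.0814 = 4.0814.
n_eff = 5280 / 4.0814 = 1293.7.

1293.7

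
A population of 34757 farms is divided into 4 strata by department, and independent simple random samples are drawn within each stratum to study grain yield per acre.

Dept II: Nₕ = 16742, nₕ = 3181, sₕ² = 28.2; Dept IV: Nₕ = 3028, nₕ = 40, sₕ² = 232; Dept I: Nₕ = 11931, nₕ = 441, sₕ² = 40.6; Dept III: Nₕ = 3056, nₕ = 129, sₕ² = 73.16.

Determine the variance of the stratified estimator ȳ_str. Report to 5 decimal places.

Var(ȳ_str) = Σₕ Wₕ²(1 − fₕ)sₕ²/nₕ with Wₕ = Nₕ/N, N = 34757.
Dept II: Wₕ = 0.48168714; term = 0.48168714²·(1 − 0.19000119)·28.2/3181 = 0.0016660956.
Dept IV: Wₕ = 0.08711914; term = 0.08711914²·(1 − 0.01321004)·232/40 = 0.043439007.
Dept I: Wₕ = 0.34326898; term = 0.34326898²·(1 − 0.03696253)·40.6/441 = 0.010447196.
Dept III: Wₕ = 0.08792473; term = 0.08792473²·(1 − 0.04221204)·73.16/129 = 0.0041992864.
Sum = 0.059751585.

0.05975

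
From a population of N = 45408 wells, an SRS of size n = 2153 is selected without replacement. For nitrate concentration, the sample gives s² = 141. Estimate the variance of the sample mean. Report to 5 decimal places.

Under SRS without replacement, Var(ȳ) = (1 − f)·s²/n with f = n/N = 2153/45408 = 0.04741455.
Var(ȳ) = (1 − 0.04741455)·141/2153 = 0.95258545·0.065490014 = 0.062384834.

0.06238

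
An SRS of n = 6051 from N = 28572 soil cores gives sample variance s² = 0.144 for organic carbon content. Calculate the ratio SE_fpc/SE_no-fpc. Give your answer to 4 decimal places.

0.8878

f = n/N = 6051/28572 = 0.21178076.
SE_no-fpc = √(s²/n) = 0.0048782906; SE_fpc = √((1−f)s²/n) = 0.0043310299.
Ratio = √(1−f) = 0.88781712.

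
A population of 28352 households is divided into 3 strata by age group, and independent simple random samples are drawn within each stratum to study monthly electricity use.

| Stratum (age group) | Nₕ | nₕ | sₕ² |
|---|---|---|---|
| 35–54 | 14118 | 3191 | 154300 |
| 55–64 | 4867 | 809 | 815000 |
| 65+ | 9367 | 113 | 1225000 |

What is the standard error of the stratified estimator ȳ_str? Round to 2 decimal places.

34.68

Var(ȳ_str) = Σₕ Wₕ²(1 − fₕ)sₕ²/nₕ with Wₕ = Nₕ/N, N = 28352.
35–54: Wₕ = 0.49795429; term = 0.49795429²·(1 − 0.22602352)·154300/3191 = 9.2799544.
55–64: Wₕ = 0.17166337; term = 0.17166337²·(1 − 0.16622149)·815000/809 = 24.752272.
65+: Wₕ = 0.33038234; term = 0.33038234²·(1 − 0.01206363)·1225000/113 = 1169.0155.
Sum = 1203.0477.
SE = √(1203.0477) = 34.68.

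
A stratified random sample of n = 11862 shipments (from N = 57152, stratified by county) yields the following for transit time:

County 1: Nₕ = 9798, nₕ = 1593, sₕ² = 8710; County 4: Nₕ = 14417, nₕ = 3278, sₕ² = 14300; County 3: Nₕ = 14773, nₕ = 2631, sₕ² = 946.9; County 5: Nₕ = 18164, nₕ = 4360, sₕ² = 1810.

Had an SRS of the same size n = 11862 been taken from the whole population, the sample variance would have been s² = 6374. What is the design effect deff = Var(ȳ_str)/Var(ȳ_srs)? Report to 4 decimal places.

0.9410

Var(ȳ_str) = Σ Wₕ²(1−fₕ)sₕ²/nₕ with Wₕ = Nₕ/57152:
  County 1: (9798/57152)²·(1−1593/9798)·8710/1593 = 0.13457226
  County 4: (14417/57152)²·(1−3278/14417)·14300/3278 = 0.21447927
  County 3: (14773/57152)²·(1−2631/14773)·946.9/2631 = 0.019764204
  County 5: (18164/57152)²·(1−4360/18164)·1810/4360 = 0.031867329
  → Var(ȳ_str) = 0.40068306.
Var(ȳ_srs) = (1 − 11862/57152)·6374/11862 = 0.42581899.
deff = 0.40068306 / 0.42581899 = 0.9410.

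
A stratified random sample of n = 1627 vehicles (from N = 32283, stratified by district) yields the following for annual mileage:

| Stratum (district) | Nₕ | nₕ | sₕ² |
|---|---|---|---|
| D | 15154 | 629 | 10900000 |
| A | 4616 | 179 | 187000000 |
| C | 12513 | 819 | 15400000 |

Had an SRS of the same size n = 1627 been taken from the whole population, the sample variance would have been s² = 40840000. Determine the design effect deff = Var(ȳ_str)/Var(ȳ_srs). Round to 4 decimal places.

1.1256

Var(ȳ_str) = Σ Wₕ²(1−fₕ)sₕ²/nₕ with Wₕ = Nₕ/32283:
  D: (15154/32283)²·(1−629/15154)·10900000/629 = 3659.9193
  A: (4616/32283)²·(1−179/4616)·187000000/179 = 20530.335
  C: (12513/32283)²·(1−819/12513)·15400000/819 = 2640.0587
  → Var(ȳ_str) = 26830.313.
Var(ȳ_srs) = (1 − 1627/32283)·40840000/1627 = 23836.352.
deff = 26830.313 / 23836.352 = 1.1256.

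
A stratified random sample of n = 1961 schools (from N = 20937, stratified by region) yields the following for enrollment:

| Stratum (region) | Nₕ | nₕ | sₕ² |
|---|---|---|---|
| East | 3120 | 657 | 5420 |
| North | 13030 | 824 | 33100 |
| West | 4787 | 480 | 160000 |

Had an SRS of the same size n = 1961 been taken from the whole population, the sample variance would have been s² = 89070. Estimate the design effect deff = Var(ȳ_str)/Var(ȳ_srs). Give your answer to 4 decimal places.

Var(ȳ_str) = Σ Wₕ²(1−fₕ)sₕ²/nₕ with Wₕ = Nₕ/20937:
  East: (3120/20937)²·(1−657/3120)·5420/657 = 0.14461855
  North: (13030/20937)²·(1−824/13030)·33100/824 = 14.574366
  West: (4787/20937)²·(1−480/4787)·160000/480 = 15.677909
  → Var(ȳ_str) = 30.396894.
Var(ȳ_srs) = (1 − 1961/20937)·89070/1961 = 41.166513.
deff = 30.396894 / 41.166513 = 0.7384.

0.7384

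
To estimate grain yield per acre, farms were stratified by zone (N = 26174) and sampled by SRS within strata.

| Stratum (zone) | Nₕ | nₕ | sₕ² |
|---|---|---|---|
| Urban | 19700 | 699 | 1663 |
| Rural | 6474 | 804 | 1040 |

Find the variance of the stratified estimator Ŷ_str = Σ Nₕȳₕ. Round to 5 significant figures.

Var(Ŷ_str) = Σₕ Nₕ²(1 − fₕ)sₕ²/nₕ.
Urban: 19700²·(1 − 699/19700)·1663/699 = 8.9054887 × 10^8.
Rural: 6474²·(1 − 804/6474)·1040/804 = 4.7482442 × 10^7.
Sum = 9.3803131 × 10^8.

9.3803 × 10^8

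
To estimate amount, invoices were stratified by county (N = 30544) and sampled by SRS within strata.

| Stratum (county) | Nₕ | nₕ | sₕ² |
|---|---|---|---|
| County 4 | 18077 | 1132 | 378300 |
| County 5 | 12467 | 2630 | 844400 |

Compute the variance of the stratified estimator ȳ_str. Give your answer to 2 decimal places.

Var(ȳ_str) = Σₕ Wₕ²(1 − fₕ)sₕ²/nₕ with Wₕ = Nₕ/N, N = 30544.
County 4: Wₕ = 0.59183473; term = 0.59183473²·(1 − 0.06262101)·378300/1132 = 109.72511.
County 5: Wₕ = 0.40816527; term = 0.40816527²·(1 − 0.21095693)·844400/2630 = 42.205134.
Sum = 151.93024.

151.93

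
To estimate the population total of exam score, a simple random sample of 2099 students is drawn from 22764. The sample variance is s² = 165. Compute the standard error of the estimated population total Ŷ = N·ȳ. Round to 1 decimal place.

Var(Ŷ) = N²·Var(ȳ) = N²·(1 − n/N)·s²/n.
f = 2099/22764 = 0.09220699; Var(ȳ) = 0.90779301·165/2099 = 0.071360575.
Var(Ŷ) = 22764² · 0.071360575 = 3.6979028 × 10^7.
SE(Ŷ) = √(3.6979028 × 10^7) = 6081.0.

6081.0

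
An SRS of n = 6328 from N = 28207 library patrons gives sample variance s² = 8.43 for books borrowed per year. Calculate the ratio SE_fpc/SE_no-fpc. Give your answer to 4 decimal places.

0.8807

f = n/N = 6328/28207 = 0.22434148.
SE_no-fpc = √(s²/n) = 0.036498965; SE_fpc = √((1−f)s²/n) = 0.032145178.
Ratio = √(1−f) = 0.88071478.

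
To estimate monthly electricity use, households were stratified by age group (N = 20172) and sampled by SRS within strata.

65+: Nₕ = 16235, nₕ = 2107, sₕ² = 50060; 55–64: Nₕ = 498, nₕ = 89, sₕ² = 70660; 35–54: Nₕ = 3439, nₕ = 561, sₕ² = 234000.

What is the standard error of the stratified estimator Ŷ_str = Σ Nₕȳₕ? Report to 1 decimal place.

98689.3

Var(Ŷ_str) = Σₕ Nₕ²(1 − fₕ)sₕ²/nₕ.
65+: 16235²·(1 − 2107/16235)·50060/2107 = 5.449533 × 10^9.
55–64: 498²·(1 − 89/498)·70660/89 = 1.6170978 × 10^8.
35–54: 3439²·(1 − 561/3439)·234000/561 = 4.1283448 × 10^9.
Sum = 9.7395876 × 10^9.
SE = √(9.7395876 × 10^9) = 98689.3.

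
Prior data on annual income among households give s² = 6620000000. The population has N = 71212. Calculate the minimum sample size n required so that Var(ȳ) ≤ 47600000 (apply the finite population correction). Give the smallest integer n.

Without fpc, n₀ = s²/D = 6620000000/47600000 = 139.0756.
With fpc, (1 − n/N)·s²/n ≤ D requires n ≥ n₀/(1 + n₀/N) = 139.0756/(1 + 139.0756/71212) = 138.8045.
Rounding up, n = 139.

139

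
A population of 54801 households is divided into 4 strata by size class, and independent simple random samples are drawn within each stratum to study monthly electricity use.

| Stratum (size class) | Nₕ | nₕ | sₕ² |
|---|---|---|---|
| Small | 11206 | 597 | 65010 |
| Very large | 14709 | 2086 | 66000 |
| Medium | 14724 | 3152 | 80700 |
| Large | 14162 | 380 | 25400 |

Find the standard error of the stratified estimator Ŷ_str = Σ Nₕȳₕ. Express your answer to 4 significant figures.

190300

Var(Ŷ_str) = Σₕ Nₕ²(1 − fₕ)sₕ²/nₕ.
Small: 11206²·(1 − 597/11206)·65010/597 = 1.294586 × 10^10.
Very large: 14709²·(1 − 2086/14709)·66000/2086 = 5.8745602 × 10^9.
Medium: 14724²·(1 − 3152/14724)·80700/3152 = 4.3623606 × 10^9.
Large: 14162²·(1 − 380/14162)·25400/380 = 1.3046288 × 10^10.
Sum = 3.6229069 × 10^10.
SE = √(3.6229069 × 10^10) = 190300.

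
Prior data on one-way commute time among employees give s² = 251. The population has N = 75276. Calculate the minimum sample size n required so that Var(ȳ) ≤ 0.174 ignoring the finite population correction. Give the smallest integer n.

1443

Without fpc, n₀ = s²/D = 251/0.174 = 1442.5287.
Rounding up, n = 1443.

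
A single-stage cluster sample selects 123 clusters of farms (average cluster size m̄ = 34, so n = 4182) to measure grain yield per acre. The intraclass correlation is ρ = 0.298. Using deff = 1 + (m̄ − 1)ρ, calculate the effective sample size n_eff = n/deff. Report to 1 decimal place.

386.0

deff = 1 + (34 − 1)·0.298 = 1 + 9.834 = 10.834.
n_eff = 4182 / 10.834 = 386.0.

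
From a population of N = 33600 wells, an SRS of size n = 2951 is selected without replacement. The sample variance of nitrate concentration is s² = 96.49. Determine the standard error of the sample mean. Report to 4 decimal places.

0.1727

Under SRS without replacement, Var(ȳ) = (1 − f)·s²/n with f = n/N = 2951/33600 = 0.08782738.
Var(ȳ) = (1 − 0.08782738)·96.49/2951 = 0.91217262·0.032697391 = 0.029825665.
SE(ȳ) = √(0.029825665) = 0.1727.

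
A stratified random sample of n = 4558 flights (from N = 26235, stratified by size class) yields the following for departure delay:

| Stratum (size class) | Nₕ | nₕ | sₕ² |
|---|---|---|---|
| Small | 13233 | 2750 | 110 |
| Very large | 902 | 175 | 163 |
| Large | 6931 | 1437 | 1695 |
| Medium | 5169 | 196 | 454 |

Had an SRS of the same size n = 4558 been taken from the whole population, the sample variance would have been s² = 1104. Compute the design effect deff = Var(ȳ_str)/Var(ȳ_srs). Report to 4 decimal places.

Var(ȳ_str) = Σ Wₕ²(1−fₕ)sₕ²/nₕ with Wₕ = Nₕ/26235:
  Small: (13233/26235)²·(1−2750/13233)·110/2750 = 0.0080619807
  Very large: (902/26235)²·(1−175/902)·163/175 = 8.8741827 × 10^-4
  Large: (6931/26235)²·(1−1437/6931)·1695/1437 = 0.065258239
  Medium: (5169/26235)²·(1−196/5169)·454/196 = 0.086509268
  → Var(ȳ_str) = 0.16071691.
Var(ȳ_srs) = (1 − 4558/26235)·1104/4558 = 0.20013031.
deff = 0.16071691 / 0.20013031 = 0.8031.

0.8031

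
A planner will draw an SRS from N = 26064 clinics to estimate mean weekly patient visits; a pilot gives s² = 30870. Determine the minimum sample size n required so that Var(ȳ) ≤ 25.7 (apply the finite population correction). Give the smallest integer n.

Without fpc, n₀ = s²/D = 30870/25.7 = 1201.1673.
With fpc, (1 − n/N)·s²/n ≤ D requires n ≥ n₀/(1 + n₀/N) = 1201.1673/(1 + 1201.1673/26064) = 1148.2499.
Rounding up, n = 1149.

1149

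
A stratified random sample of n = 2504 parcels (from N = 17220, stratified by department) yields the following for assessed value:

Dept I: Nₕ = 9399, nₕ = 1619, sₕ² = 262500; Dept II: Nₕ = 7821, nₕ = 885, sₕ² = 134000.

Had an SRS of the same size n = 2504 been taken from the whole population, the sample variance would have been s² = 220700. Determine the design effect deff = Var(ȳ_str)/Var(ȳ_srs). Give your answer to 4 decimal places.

0.8986

Var(ȳ_str) = Σ Wₕ²(1−fₕ)sₕ²/nₕ with Wₕ = Nₕ/17220:
  Dept I: (9399/17220)²·(1−1619/9399)·262500/1619 = 39.983187
  Dept II: (7821/17220)²·(1−885/7821)·134000/885 = 27.69916
  → Var(ȳ_str) = 67.682347.
Var(ȳ_srs) = (1 − 2504/17220)·220700/2504 = 75.322485.
deff = 67.682347 / 75.322485 = 0.8986.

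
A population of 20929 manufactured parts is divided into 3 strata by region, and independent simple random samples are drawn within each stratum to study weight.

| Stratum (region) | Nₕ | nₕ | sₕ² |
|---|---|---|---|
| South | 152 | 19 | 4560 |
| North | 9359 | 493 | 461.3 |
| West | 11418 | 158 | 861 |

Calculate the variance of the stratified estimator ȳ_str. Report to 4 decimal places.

Var(ȳ_str) = Σₕ Wₕ²(1 − fₕ)sₕ²/nₕ with Wₕ = Nₕ/N, N = 20929.
South: Wₕ = 0.00726265; term = 0.00726265²·(1 − 0.12500000)·4560/19 = 0.011076678.
North: Wₕ = 0.44717856; term = 0.44717856²·(1 − 0.05267657)·461.3/493 = 0.17725429.
West: Wₕ = 0.54555879; term = 0.54555879²·(1 − 0.01383780)·861/158 = 1.5994753.
Sum = 1.7878063.

1.7878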